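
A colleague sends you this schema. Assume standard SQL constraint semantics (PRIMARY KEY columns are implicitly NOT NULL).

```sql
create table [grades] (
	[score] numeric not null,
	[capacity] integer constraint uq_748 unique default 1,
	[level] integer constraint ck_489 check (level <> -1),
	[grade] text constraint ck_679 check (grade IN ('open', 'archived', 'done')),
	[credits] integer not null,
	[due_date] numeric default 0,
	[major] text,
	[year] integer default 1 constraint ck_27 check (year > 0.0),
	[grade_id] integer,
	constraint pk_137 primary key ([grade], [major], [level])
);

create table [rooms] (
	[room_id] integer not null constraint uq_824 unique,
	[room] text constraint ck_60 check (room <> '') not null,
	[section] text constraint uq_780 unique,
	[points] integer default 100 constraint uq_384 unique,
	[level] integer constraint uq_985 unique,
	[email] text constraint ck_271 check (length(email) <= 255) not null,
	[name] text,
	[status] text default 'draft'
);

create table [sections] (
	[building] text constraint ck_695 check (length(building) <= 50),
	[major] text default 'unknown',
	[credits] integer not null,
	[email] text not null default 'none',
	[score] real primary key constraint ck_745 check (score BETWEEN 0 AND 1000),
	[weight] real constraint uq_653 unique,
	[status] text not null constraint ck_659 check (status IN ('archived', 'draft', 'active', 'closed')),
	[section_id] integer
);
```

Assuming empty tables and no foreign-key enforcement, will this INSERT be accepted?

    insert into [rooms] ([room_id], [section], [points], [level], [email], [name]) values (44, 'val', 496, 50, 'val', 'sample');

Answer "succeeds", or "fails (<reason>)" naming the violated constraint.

room is omitted from the column list and has no DEFAULT, so it would receive NULL.
But room is declared NOT NULL.

fails (NOT NULL on room)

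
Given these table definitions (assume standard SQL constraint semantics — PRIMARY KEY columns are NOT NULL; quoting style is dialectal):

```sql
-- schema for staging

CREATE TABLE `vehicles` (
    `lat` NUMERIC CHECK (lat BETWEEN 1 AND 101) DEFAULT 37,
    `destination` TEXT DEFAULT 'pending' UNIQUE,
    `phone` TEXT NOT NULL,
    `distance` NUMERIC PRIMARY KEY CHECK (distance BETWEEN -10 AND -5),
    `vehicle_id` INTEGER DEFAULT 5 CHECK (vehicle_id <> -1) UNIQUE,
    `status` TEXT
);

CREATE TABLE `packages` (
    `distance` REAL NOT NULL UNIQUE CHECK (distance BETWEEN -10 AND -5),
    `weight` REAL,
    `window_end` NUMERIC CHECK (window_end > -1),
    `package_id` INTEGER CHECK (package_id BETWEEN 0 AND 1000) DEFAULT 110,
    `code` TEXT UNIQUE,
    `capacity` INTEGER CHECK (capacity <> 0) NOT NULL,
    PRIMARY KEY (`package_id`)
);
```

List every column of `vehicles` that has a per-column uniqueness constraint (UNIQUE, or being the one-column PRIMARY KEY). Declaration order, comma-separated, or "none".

destination, distance, vehicle_id

- lat: no UNIQUE or single-column PK constraint.
- destination: declared UNIQUE → unique.
- phone: no UNIQUE or single-column PK constraint.
- distance: single-column PRIMARY KEY → unique.
- vehicle_id: declared UNIQUE → unique.
- status: no UNIQUE or single-column PK constraint.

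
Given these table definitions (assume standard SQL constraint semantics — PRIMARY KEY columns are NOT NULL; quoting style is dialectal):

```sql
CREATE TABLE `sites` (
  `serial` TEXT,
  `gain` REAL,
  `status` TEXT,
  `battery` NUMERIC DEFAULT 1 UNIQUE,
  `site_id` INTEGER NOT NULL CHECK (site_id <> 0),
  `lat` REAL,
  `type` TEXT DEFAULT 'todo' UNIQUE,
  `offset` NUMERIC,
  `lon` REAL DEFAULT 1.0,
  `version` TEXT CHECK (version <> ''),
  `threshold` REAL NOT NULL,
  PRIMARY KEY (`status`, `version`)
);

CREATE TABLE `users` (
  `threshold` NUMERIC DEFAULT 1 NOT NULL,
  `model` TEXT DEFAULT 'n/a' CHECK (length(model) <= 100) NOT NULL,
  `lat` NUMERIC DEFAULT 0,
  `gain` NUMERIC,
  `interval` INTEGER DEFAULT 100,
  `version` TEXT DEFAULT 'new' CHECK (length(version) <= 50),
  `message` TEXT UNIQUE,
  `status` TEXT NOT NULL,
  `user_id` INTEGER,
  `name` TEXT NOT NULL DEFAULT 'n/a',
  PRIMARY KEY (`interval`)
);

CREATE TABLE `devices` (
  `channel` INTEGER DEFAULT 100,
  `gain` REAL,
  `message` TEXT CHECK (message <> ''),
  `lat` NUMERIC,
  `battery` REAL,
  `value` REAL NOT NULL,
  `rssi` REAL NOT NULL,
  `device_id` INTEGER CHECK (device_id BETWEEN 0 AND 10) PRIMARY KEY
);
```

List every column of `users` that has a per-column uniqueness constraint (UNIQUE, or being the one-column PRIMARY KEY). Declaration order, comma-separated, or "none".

- threshold: no UNIQUE or single-column PK constraint.
- model: no UNIQUE or single-column PK constraint.
- lat: no UNIQUE or single-column PK constraint.
- gain: no UNIQUE or single-column PK constraint.
- interval: single-column PRIMARY KEY → unique.
- version: no UNIQUE or single-column PK constraint.
- message: declared UNIQUE → unique.
- status: no UNIQUE or single-column PK constraint.
- user_id: no UNIQUE or single-column PK constraint.
- name: no UNIQUE or single-column PK constraint.

interval, message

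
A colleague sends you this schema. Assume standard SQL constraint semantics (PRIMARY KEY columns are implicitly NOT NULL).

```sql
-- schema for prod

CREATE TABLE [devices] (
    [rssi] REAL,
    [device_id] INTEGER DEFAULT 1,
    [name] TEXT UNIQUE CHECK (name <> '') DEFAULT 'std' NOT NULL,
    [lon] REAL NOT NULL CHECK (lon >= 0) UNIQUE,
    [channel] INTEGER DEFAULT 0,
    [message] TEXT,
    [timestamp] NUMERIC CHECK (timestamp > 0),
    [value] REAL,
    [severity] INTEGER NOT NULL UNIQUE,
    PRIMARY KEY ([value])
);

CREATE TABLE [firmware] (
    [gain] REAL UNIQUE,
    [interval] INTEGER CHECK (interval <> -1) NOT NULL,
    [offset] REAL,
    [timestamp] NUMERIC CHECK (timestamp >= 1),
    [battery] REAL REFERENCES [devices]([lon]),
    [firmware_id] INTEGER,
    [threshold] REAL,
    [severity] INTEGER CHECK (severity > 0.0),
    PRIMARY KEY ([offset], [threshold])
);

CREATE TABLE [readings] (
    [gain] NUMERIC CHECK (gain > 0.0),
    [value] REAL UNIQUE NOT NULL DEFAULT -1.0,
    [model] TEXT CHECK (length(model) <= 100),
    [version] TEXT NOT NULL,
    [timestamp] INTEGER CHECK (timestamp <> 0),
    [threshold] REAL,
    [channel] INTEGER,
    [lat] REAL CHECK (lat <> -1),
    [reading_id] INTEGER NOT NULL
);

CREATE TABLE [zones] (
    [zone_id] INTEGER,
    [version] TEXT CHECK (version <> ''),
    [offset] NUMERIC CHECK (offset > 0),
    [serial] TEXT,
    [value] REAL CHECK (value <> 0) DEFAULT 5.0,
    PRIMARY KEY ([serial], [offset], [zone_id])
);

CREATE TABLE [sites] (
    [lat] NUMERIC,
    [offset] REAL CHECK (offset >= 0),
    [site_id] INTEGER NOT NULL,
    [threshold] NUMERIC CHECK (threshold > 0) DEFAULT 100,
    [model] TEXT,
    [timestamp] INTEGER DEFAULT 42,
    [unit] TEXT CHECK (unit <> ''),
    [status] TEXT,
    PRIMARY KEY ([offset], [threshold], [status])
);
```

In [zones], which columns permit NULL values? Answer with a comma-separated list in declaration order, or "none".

- zone_id: part of the PRIMARY KEY, which implies NOT NULL → not nullable.
- version: CHECK does not forbid NULL (a CHECK constraint passes when its expression is NULL) → nullable.
- offset: part of the PRIMARY KEY, which implies NOT NULL → not nullable.
- serial: part of the PRIMARY KEY, which implies NOT NULL → not nullable.
- value: CHECK does not forbid NULL (a CHECK constraint passes when its expression is NULL) → nullable.

version, value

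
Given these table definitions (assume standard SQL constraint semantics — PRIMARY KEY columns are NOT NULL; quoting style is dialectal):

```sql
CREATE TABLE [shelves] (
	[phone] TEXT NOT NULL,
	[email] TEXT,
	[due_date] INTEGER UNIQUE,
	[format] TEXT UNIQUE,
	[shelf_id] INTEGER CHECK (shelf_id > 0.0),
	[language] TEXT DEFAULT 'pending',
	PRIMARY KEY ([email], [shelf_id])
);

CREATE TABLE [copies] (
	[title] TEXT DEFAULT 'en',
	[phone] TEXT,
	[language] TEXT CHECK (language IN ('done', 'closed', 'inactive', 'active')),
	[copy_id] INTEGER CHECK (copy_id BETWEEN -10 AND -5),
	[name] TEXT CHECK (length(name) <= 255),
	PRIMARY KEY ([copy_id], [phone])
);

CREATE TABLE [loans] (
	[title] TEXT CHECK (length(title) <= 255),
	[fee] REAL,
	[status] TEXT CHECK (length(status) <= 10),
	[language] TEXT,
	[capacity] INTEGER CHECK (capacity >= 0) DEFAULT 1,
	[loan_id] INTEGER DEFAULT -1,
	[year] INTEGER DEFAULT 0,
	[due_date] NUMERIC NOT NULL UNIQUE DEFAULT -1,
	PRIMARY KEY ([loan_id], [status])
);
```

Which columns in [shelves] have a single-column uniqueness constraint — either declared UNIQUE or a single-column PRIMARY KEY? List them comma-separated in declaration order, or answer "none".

- phone: no UNIQUE or single-column PK constraint.
- email: part of a composite PRIMARY KEY — only the tuple is unique, not this column on its own.
- due_date: declared UNIQUE → unique.
- format: declared UNIQUE → unique.
- shelf_id: part of a composite PRIMARY KEY — only the tuple is unique, not this column on its own.
- language: no UNIQUE or single-column PK constraint.

due_date, format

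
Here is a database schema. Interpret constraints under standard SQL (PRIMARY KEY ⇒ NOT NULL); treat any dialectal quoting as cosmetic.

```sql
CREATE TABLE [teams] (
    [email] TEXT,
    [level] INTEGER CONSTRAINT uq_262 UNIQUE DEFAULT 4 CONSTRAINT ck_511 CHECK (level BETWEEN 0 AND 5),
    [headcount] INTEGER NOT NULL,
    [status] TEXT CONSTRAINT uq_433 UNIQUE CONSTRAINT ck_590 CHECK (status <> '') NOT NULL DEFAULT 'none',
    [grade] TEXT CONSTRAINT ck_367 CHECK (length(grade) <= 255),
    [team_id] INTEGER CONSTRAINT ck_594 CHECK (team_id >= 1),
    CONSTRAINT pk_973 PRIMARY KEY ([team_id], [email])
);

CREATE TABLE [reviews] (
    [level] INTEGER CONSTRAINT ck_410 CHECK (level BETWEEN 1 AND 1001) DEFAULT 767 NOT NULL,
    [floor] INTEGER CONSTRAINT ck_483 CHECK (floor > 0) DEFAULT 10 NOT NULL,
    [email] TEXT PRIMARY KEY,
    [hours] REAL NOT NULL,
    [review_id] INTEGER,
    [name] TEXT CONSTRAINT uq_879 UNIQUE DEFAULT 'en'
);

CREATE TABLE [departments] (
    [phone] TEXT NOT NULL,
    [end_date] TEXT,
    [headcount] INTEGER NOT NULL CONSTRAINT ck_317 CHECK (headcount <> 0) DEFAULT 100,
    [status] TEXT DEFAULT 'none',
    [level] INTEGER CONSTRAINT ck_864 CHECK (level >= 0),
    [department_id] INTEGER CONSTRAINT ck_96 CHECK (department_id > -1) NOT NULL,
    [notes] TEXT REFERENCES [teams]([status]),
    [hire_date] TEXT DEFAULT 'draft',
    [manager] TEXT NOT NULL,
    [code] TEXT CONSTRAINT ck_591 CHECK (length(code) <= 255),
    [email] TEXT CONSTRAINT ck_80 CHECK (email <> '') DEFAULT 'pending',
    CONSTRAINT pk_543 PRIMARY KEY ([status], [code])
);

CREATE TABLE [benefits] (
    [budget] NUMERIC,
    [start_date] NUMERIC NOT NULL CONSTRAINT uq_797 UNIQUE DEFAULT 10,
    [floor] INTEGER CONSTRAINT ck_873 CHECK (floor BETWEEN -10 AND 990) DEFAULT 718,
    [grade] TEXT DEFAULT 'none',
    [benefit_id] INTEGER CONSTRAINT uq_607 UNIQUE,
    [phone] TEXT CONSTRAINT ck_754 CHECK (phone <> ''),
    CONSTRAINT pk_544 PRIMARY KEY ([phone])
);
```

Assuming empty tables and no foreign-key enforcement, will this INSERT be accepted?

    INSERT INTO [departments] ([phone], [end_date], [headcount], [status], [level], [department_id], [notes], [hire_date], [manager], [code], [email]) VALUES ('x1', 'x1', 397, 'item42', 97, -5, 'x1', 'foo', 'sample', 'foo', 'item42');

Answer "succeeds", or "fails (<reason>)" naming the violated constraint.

fails (CHECK on department_id)

The value -5 for department_id violates CHECK (department_id > -1).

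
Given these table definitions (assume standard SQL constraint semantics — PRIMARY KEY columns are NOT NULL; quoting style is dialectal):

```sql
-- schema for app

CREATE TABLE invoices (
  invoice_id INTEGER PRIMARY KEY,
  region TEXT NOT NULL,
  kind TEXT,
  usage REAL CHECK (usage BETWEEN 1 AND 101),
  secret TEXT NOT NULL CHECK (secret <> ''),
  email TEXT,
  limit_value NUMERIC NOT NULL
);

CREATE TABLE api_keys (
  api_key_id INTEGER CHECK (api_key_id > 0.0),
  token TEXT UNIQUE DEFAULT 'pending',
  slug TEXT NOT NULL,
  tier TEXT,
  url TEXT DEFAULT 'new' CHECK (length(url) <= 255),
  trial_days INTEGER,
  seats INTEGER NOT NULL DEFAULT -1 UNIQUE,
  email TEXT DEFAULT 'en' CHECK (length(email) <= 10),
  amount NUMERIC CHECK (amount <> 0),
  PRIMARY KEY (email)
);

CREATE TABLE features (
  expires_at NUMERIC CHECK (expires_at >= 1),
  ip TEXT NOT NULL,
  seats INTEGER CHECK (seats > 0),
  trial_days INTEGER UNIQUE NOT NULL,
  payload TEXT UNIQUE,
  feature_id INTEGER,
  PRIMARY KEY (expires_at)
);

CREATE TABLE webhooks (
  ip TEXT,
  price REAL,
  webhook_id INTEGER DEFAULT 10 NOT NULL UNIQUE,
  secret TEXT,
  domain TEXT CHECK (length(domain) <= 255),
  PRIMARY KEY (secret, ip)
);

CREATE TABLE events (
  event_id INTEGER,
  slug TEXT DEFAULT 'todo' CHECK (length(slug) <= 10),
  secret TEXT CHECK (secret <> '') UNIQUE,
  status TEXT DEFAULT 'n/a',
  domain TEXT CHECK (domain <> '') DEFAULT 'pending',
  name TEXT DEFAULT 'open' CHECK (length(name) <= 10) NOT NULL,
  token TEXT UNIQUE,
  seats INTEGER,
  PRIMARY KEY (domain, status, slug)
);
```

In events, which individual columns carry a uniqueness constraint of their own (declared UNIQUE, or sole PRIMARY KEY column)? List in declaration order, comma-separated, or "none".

- event_id: no UNIQUE or single-column PK constraint.
- slug: part of a composite PRIMARY KEY — only the tuple is unique, not this column on its own.
- secret: declared UNIQUE → unique.
- status: part of a composite PRIMARY KEY — only the tuple is unique, not this column on its own.
- domain: part of a composite PRIMARY KEY — only the tuple is unique, not this column on its own.
- name: no UNIQUE or single-column PK constraint.
- token: declared UNIQUE → unique.
- seats: no UNIQUE or single-column PK constraint.

secret, token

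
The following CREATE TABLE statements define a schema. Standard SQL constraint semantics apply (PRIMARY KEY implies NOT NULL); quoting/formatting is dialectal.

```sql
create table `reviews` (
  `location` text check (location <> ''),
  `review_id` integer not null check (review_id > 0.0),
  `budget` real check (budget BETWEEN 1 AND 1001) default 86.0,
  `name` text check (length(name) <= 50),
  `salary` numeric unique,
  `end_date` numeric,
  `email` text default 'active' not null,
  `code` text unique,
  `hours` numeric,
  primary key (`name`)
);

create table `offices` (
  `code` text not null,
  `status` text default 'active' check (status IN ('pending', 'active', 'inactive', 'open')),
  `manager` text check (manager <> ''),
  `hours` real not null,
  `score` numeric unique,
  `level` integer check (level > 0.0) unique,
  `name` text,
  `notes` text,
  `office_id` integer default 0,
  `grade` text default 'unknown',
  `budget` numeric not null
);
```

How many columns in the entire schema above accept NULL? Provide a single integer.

14

reviews: 6 nullable (location, budget, salary, end_date, code, hours — PK (name) and explicit NOT NULL columns excluded).
offices: 8 nullable (status, manager, score, level, name, notes, office_id, grade — PK none and explicit NOT NULL columns excluded).
Total: 6 + 8 = 14.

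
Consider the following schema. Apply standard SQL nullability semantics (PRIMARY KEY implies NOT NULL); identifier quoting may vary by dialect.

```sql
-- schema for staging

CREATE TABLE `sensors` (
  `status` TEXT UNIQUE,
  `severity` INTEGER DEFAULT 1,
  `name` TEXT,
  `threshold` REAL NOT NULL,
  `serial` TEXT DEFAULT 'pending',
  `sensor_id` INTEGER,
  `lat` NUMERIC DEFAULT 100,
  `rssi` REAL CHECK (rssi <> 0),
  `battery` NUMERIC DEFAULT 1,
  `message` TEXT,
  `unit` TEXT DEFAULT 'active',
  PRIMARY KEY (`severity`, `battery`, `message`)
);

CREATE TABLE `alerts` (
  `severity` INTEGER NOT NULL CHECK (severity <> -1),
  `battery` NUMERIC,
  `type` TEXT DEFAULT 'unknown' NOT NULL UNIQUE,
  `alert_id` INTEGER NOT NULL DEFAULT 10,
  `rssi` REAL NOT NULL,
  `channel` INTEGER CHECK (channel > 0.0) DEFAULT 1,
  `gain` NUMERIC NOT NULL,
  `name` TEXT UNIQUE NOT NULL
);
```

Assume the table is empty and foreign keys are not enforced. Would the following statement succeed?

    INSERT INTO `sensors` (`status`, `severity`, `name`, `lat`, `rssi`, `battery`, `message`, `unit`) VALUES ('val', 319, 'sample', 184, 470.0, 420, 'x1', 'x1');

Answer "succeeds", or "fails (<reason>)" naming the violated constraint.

threshold is omitted from the column list and has no DEFAULT, so it would receive NULL.
But threshold is declared NOT NULL.

fails (NOT NULL on threshold)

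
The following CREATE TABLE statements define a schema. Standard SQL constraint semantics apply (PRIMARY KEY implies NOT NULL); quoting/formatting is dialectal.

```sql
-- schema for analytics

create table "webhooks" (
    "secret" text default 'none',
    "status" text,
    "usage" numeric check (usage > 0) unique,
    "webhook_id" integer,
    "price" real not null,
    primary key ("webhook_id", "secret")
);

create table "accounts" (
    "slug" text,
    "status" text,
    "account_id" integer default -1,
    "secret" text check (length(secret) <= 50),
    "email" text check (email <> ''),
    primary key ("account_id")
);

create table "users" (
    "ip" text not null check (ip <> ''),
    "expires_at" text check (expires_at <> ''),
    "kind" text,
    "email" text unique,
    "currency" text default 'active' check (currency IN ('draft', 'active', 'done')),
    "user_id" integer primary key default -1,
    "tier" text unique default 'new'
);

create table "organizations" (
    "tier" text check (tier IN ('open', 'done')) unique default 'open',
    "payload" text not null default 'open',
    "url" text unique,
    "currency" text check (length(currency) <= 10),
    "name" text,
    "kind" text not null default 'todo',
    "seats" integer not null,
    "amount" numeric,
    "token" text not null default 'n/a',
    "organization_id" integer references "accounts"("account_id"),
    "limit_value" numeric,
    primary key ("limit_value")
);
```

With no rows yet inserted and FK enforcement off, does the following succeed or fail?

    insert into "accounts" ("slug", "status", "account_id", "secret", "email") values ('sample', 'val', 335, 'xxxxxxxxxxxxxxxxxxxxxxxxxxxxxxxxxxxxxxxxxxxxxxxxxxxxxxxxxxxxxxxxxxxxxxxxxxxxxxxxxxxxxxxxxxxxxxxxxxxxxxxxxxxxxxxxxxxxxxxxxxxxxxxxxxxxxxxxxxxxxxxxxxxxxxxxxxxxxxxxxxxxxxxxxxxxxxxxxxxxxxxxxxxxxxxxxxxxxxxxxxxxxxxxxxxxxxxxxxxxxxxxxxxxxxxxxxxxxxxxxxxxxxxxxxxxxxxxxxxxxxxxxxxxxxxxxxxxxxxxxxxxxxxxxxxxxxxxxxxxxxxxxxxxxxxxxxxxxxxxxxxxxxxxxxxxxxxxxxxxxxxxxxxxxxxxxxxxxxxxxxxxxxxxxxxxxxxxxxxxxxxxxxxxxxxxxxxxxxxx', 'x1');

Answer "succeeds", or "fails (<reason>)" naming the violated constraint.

fails (CHECK on secret)

The value 'xxxxxxxxxxxxxxxxxxxxxxxxxxxxxxxxxxxxxxxxxxxxxxxxxxxxxxxxxxxxxxxxxxxxxxxxxxxxxxxxxxxxxxxxxxxxxxxxxxxxxxxxxxxxxxxxxxxxxxxxxxxxxxxxxxxxxxxxxxxxxxxxxxxxxxxxxxxxxxxxxxxxxxxxxxxxxxxxxxxxxxxxxxxxxxxxxxxxxxxxxxxxxxxxxxxxxxxxxxxxxxxxxxxxxxxxxxxxxxxxxxxxxxxxxxxxxxxxxxxxxxxxxxxxxxxxxxxxxxxxxxxxxxxxxxxxxxxxxxxxxxxxxxxxxxxxxxxxxxxxxxxxxxxxxxxxxxxxxxxxxxxxxxxxxxxxxxxxxxxxxxxxxxxxxxxxxxxxxxxxxxxxxxxxxxxxxxxxxxxx' for secret violates CHECK (length(secret) <= 50).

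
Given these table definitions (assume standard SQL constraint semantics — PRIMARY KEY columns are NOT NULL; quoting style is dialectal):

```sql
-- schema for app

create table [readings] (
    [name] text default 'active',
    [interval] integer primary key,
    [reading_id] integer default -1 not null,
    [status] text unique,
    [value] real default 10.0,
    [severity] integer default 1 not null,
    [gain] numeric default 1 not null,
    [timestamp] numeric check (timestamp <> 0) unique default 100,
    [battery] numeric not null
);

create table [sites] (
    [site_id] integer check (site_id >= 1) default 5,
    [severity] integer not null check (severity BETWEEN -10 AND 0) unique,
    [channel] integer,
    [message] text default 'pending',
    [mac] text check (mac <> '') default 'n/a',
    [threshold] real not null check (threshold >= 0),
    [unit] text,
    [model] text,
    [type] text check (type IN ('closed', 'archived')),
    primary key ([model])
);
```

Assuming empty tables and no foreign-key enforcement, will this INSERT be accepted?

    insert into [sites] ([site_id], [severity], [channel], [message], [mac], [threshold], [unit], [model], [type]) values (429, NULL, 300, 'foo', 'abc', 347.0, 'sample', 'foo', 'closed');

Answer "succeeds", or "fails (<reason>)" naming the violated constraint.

fails (NOT NULL on severity)

severity is explicitly set to NULL, but severity is declared NOT NULL.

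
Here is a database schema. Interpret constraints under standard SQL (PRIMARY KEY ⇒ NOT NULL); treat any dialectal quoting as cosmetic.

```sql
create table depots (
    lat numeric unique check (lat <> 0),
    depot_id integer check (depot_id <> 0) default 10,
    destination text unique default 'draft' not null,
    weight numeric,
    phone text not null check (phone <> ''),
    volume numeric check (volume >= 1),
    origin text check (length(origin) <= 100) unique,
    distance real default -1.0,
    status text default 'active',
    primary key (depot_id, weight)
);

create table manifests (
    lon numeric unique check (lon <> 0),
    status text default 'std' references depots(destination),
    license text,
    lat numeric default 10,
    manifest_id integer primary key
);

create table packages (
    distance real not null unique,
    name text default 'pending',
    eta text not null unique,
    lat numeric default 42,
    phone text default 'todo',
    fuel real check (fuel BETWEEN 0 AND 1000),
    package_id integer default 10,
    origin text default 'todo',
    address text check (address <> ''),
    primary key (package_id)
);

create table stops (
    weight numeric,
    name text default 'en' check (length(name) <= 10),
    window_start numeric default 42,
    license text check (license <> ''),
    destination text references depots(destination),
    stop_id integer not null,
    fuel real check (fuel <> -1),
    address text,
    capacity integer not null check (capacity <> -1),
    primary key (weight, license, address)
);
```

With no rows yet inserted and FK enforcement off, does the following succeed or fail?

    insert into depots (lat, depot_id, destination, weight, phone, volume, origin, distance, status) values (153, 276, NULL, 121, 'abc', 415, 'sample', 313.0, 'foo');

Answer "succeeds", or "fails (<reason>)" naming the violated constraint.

fails (NOT NULL on destination)

destination is explicitly set to NULL, but destination is declared NOT NULL.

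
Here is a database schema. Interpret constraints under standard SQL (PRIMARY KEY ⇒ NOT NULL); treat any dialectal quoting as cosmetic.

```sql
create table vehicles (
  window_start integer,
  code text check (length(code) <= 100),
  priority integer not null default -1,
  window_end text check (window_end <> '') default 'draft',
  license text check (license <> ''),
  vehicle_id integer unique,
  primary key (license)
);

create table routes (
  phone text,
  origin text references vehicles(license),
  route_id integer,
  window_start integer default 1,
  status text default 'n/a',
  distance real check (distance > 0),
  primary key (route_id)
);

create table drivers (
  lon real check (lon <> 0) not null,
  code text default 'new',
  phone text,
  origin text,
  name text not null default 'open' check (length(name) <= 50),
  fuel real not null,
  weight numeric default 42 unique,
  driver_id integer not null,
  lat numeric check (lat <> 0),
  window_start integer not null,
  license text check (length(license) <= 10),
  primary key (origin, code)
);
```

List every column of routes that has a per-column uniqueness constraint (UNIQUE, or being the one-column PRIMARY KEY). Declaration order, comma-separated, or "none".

route_id

- phone: no UNIQUE or single-column PK constraint.
- origin: no UNIQUE or single-column PK constraint.
- route_id: single-column PRIMARY KEY → unique.
- window_start: no UNIQUE or single-column PK constraint.
- status: no UNIQUE or single-column PK constraint.
- distance: no UNIQUE or single-column PK constraint.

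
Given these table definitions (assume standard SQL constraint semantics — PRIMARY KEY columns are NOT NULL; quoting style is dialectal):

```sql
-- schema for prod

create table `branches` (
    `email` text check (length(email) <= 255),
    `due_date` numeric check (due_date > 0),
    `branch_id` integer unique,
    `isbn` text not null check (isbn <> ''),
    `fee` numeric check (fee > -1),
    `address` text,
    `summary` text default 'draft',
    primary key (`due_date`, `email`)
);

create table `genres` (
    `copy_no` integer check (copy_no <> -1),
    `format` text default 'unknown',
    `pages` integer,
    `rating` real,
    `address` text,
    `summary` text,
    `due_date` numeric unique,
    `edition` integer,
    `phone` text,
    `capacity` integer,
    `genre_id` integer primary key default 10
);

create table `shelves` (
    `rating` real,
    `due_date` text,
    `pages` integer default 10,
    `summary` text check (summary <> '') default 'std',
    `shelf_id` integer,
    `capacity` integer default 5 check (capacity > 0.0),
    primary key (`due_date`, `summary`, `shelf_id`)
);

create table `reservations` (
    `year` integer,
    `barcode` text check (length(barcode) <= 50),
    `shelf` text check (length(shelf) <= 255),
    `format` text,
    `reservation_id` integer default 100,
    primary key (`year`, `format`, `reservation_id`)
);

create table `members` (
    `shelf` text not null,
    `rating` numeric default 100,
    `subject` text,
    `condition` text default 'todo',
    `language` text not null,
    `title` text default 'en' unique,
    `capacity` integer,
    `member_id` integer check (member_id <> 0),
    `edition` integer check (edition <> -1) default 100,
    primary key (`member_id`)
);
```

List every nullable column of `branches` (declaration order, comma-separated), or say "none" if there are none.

branch_id, fee, address, summary

- email: part of the PRIMARY KEY, which implies NOT NULL → not nullable.
- due_date: part of the PRIMARY KEY, which implies NOT NULL → not nullable.
- branch_id: UNIQUE does not imply NOT NULL → nullable.
- isbn: declared NOT NULL → not nullable.
- fee: CHECK does not forbid NULL (a CHECK constraint passes when its expression is NULL) → nullable.
- address: no NOT NULL constraint applies → nullable.
- summary: DEFAULT only fills an omitted column; an explicit NULL is still allowed → nullable.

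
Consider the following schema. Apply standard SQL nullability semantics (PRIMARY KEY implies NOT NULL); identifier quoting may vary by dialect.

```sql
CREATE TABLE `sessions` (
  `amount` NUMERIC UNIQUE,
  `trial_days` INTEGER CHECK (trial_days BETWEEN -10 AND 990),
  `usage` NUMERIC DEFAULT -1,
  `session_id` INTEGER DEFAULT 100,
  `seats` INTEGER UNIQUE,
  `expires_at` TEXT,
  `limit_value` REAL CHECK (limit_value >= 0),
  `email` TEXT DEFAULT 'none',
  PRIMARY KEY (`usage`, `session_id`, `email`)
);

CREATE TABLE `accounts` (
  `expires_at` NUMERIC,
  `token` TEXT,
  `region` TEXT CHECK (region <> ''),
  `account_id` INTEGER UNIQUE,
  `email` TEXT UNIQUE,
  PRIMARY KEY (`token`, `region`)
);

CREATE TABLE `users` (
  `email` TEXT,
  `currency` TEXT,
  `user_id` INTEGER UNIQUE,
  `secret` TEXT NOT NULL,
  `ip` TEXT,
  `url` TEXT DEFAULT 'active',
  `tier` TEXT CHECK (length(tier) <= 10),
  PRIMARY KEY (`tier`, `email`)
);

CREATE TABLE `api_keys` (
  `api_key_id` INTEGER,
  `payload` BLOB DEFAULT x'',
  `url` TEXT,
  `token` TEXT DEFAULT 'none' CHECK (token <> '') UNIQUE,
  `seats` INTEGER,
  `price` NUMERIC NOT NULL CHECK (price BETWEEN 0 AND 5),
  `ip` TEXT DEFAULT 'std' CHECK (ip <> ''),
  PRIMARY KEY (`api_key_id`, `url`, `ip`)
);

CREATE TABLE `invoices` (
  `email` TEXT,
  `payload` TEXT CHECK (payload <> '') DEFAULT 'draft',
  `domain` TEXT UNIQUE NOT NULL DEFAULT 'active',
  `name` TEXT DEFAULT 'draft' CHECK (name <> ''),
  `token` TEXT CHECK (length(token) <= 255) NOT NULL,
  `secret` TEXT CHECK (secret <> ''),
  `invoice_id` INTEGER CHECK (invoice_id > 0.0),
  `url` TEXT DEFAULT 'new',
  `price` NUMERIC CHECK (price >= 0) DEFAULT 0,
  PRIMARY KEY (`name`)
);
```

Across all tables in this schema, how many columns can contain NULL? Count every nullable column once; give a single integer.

sessions: 5 nullable (amount, trial_days, seats, expires_at, limit_value — PK (usage, session_id, email) and explicit NOT NULL columns excluded).
accounts: 3 nullable (expires_at, account_id, email — PK (token, region) and explicit NOT NULL columns excluded).
users: 4 nullable (currency, user_id, ip, url — PK (tier, email) and explicit NOT NULL columns excluded).
api_keys: 3 nullable (payload, token, seats — PK (api_key_id, url, ip) and explicit NOT NULL columns excluded).
invoices: 6 nullable (email, payload, secret, invoice_id, url, price — PK (name) and explicit NOT NULL columns excluded).
Total: 5 + 3 + 4 + 3 + 6 = 21.

21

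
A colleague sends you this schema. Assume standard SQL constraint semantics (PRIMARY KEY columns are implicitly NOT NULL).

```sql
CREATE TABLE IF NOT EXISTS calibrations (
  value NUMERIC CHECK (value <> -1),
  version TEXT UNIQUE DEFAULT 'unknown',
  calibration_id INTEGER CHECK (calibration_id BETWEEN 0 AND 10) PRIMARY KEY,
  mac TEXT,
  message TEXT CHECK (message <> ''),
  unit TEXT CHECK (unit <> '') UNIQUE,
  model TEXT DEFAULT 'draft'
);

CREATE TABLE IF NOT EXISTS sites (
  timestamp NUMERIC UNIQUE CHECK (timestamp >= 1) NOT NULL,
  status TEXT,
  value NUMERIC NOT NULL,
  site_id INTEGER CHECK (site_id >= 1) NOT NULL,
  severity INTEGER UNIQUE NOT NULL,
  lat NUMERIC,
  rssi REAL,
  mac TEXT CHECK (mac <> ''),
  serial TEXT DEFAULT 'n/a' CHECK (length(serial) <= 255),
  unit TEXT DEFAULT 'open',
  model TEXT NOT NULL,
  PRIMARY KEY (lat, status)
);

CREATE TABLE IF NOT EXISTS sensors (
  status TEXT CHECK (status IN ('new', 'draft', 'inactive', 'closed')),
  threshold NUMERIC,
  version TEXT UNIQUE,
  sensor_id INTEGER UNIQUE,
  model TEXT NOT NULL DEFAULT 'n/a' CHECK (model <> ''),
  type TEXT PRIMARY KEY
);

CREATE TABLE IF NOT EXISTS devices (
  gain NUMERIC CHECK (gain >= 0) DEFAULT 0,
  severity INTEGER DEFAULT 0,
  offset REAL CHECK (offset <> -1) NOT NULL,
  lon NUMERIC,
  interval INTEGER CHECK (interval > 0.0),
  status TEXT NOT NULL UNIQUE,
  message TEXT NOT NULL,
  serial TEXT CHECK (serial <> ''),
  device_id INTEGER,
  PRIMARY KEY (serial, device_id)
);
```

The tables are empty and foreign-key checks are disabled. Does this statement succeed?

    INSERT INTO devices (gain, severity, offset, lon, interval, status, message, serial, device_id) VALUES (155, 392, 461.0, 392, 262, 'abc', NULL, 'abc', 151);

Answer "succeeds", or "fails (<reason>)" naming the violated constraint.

fails (NOT NULL on message)

message is explicitly set to NULL, but message is declared NOT NULL.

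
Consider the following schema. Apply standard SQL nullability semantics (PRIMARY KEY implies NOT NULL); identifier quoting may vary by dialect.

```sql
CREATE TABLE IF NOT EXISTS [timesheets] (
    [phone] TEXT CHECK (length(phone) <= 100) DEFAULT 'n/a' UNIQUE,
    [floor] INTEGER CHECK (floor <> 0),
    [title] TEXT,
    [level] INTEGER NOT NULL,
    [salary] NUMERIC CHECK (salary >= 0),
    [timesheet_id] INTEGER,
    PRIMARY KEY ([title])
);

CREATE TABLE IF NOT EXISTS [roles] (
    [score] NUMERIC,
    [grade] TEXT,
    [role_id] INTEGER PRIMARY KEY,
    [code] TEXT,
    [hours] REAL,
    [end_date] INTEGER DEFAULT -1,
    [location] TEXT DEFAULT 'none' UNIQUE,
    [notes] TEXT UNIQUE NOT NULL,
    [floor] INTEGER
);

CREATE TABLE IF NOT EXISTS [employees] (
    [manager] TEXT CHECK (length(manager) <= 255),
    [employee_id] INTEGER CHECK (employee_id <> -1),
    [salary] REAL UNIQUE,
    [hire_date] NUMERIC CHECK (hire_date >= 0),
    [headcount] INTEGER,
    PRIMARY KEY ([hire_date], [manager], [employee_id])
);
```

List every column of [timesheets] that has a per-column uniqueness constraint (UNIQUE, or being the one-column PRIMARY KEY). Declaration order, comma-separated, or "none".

phone, title

- phone: declared UNIQUE → unique.
- floor: no UNIQUE or single-column PK constraint.
- title: single-column PRIMARY KEY → unique.
- level: no UNIQUE or single-column PK constraint.
- salary: no UNIQUE or single-column PK constraint.
- timesheet_id: no UNIQUE or single-column PK constraint.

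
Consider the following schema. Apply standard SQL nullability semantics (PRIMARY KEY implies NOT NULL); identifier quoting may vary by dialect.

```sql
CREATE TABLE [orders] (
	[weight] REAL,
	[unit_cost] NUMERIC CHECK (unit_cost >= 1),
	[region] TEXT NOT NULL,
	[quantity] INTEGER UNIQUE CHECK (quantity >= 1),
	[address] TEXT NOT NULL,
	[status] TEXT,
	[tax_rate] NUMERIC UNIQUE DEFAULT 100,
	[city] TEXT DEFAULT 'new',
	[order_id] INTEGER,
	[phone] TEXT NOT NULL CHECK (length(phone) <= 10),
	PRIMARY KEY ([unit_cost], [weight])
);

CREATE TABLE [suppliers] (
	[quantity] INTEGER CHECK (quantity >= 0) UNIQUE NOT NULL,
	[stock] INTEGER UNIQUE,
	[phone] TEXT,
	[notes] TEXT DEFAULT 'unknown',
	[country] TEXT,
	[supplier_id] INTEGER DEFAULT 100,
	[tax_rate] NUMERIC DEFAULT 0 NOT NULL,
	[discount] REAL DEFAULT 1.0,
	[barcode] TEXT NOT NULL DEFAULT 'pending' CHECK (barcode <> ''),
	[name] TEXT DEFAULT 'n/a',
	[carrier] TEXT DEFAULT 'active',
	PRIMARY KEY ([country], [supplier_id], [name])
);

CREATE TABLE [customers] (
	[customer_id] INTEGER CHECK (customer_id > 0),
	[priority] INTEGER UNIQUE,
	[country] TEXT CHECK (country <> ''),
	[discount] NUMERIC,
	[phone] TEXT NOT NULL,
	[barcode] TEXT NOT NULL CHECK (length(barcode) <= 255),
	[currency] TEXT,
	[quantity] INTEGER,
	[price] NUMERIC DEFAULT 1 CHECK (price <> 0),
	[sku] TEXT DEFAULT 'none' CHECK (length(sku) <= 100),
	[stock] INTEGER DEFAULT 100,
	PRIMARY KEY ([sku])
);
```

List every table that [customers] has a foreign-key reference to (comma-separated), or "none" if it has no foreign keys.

No column in customers has a REFERENCES clause.

none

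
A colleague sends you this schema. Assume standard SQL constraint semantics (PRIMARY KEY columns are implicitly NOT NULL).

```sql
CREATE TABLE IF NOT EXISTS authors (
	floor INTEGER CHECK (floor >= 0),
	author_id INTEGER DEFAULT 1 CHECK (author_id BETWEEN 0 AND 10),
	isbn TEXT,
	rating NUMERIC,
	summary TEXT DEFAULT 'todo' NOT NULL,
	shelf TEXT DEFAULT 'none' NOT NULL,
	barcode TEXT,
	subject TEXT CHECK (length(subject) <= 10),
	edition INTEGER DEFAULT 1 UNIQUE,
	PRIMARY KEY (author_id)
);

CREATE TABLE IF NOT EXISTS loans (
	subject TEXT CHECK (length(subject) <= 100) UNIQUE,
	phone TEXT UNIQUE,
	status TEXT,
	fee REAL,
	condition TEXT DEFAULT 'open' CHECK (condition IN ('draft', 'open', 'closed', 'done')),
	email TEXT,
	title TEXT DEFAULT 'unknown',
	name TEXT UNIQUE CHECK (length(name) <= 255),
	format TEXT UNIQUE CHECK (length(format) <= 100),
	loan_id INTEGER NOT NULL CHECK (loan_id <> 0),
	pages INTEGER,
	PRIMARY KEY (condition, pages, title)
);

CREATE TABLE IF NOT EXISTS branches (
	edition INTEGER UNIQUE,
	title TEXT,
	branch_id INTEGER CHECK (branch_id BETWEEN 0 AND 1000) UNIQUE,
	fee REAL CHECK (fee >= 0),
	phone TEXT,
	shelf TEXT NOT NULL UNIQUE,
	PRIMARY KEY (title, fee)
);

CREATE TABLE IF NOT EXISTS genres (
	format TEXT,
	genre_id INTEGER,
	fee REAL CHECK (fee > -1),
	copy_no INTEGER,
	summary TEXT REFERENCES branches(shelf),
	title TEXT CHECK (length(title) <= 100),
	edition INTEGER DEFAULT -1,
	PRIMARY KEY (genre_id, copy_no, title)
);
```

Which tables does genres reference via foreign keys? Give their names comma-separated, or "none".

- summary REFERENCES branches(shelf).

branches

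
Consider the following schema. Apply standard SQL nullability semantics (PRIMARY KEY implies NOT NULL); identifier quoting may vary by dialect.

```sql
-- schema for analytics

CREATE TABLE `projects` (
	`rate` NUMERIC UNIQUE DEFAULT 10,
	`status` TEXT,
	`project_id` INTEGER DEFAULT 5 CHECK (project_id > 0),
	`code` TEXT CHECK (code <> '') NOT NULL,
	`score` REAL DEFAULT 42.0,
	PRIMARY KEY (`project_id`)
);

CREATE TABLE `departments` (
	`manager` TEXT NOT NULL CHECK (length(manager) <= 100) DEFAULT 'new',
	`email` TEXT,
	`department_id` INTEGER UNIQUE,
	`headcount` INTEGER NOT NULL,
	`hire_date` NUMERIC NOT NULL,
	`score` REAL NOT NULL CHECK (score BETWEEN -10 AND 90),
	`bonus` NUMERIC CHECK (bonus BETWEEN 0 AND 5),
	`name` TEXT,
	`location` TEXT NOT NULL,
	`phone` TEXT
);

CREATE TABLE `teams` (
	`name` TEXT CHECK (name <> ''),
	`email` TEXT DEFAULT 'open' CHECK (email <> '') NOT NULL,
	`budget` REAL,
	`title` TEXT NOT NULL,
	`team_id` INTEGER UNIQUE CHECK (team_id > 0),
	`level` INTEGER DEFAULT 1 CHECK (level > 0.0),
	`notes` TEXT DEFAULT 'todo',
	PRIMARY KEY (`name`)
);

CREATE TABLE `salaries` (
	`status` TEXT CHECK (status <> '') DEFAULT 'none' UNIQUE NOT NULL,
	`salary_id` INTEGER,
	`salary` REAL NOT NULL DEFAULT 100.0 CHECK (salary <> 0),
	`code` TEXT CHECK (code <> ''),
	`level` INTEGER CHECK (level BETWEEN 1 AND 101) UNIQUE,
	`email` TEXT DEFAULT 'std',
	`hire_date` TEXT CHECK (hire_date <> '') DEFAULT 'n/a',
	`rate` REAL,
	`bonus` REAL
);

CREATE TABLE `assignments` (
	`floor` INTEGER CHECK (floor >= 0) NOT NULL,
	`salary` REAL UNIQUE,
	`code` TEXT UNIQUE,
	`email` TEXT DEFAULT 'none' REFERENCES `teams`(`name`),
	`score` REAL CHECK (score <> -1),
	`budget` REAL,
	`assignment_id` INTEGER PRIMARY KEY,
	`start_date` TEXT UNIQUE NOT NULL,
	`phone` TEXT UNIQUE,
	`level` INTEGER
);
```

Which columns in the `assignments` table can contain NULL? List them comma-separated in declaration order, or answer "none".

- floor: declared NOT NULL → not nullable.
- salary: UNIQUE does not imply NOT NULL → nullable.
- code: UNIQUE does not imply NOT NULL → nullable.
- email: a foreign key column may be NULL unless separately constrained → nullable.
- score: CHECK does not forbid NULL (a CHECK constraint passes when its expression is NULL) → nullable.
- budget: no NOT NULL constraint applies → nullable.
- assignment_id: part of the PRIMARY KEY, which implies NOT NULL → not nullable.
- start_date: declared NOT NULL → not nullable.
- phone: UNIQUE does not imply NOT NULL → nullable.
- level: no NOT NULL constraint applies → nullable.

salary, code, email, score, budget, phone, level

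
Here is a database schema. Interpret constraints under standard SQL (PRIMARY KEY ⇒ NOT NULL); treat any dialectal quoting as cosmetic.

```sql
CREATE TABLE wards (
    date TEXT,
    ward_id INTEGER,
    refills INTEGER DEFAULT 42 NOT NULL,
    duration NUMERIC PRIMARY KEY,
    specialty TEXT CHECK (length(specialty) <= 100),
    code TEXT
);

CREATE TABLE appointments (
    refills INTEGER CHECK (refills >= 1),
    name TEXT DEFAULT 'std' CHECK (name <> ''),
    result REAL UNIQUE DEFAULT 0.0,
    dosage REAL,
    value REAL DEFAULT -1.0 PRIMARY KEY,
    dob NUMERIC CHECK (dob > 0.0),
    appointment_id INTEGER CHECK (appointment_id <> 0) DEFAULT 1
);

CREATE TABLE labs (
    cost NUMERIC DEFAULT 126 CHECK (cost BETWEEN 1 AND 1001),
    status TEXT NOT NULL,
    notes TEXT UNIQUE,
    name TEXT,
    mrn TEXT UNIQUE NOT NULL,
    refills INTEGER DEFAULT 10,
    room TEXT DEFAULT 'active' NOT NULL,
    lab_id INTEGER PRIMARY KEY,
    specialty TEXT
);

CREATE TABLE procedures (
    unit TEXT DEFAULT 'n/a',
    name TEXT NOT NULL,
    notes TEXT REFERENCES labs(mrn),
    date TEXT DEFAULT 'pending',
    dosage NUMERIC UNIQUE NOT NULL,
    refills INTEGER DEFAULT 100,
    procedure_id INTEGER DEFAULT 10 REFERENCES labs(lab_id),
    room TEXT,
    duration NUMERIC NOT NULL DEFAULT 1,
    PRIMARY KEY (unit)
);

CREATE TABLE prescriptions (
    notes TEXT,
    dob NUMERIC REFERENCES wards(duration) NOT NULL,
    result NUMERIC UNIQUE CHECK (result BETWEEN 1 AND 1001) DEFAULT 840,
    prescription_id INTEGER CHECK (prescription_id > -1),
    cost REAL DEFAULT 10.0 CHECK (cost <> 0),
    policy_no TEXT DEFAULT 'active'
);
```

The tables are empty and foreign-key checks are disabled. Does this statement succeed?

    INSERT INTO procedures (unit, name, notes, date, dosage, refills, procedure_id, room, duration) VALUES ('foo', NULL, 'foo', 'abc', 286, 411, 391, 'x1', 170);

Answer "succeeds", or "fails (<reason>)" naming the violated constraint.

fails (NOT NULL on name)

name is explicitly set to NULL, but name is declared NOT NULL.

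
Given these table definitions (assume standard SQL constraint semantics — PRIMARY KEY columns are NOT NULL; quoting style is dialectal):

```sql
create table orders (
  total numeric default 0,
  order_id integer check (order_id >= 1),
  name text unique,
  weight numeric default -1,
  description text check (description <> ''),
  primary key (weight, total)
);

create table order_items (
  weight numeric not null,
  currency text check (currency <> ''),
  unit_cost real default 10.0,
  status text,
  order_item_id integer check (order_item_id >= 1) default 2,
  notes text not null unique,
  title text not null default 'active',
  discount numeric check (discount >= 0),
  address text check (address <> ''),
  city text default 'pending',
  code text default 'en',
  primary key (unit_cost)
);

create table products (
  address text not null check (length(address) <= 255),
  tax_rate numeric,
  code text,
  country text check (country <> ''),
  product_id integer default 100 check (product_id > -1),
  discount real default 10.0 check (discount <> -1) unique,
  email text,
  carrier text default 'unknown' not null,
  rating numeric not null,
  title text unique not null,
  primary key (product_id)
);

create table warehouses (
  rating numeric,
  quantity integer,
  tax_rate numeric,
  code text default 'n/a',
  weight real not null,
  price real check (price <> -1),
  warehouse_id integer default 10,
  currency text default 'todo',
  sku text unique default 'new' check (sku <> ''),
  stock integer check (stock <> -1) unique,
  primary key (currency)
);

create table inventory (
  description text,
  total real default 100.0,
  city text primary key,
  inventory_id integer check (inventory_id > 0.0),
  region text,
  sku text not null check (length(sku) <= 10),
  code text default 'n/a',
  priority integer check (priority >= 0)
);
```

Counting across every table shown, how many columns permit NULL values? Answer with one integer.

orders: 3 nullable (order_id, name, description — PK (weight, total) and explicit NOT NULL columns excluded).
order_items: 7 nullable (currency, status, order_item_id, discount, address, city, code — PK (unit_cost) and explicit NOT NULL columns excluded).
products: 5 nullable (tax_rate, code, country, discount, email — PK (product_id) and explicit NOT NULL columns excluded).
warehouses: 8 nullable (rating, quantity, tax_rate, code, price, warehouse_id, sku, stock — PK (currency) and explicit NOT NULL columns excluded).
inventory: 6 nullable (description, total, inventory_id, region, code, priority — PK (city) and explicit NOT NULL columns excluded).
Total: 3 + 7 + 5 + 8 + 6 = 29.

29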